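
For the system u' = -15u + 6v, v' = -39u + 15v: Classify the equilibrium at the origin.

A = [[-15,6],[-39,15]]; det(A-λI) = λ^2 + 9.
λ = 0 ± 3i: zero real part.

center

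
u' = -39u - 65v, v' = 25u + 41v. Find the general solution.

Coefficient matrix A = [[-39, -65], [25, 41]].
Characteristic polynomial det(A - λI) = λ^2 - 2λ + 26 = 0.
Eigenvalues λ = 1 ± 5i (complex conjugate pair).
For λ=1+5i: an eigenvector is (2,-1) - i(-3,2) = (2 + 3i, -1 - 2i).
A real fundamental pair from Re and Im of e^((1+5i)t)v: X_1 = e^(t)(cos(5t)·(2,-1) + sin(5t)·(-3,2)), X_2 = e^(t)(sin(5t)·(2,-1) - cos(5t)·(-3,2)).
General solution: K_1X_1 + K_2X_2.

u(t) = -3K_1e^(t)sin(5t) + 2K_1e^(t)cos(5t) + 2K_2e^(t)sin(5t) + 3K_2e^(t)cos(5t), v(t) = 2K_1e^(t)sin(5t) - K_1e^(t)cos(5t) - K_2e^(t)sin(5t) - 2K_2e^(t)cos(5t)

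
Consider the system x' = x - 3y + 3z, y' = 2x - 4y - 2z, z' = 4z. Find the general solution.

Coefficient matrix A = [[1, -3, 3], [2, -4, -2], [0, 0, 4]].
det(A - λI) = 0 gives eigenvalues λ = -1, 4, -2.
For λ=-1: eigenvector (3,2,0).
For λ=4: eigenvector (1,0,1).
For λ=-2: eigenvector (1,1,0).
General solution: K_1e^(-t)(3,2,0) + K_2e^(4t)(1,0,1) + K_3e^(-2t)(1,1,0).

x(t) = 3K_1e^(-t) + K_2e^(4t) + K_3e^(-2t), y(t) = 2K_1e^(-t) + K_3e^(-2t), z(t) = K_2e^(4t)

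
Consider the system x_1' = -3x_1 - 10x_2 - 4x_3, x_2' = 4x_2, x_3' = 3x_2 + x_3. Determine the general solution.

x_1(t) = c_1e^(-3t) - 2c_2e^(4t) - c_3e^(t), x_2(t) = c_2e^(4t), x_3(t) = c_2e^(4t) + c_3e^(t)

Coefficient matrix A = [[-3, -10, -4], [0, 4, 0], [0, 3, 1]].
det(A - λI) = 0 gives eigenvalues λ = -3, 4, 1.
For λ=-3: eigenvector (1,0,0).
For λ=4: eigenvector (-2,1,1).
For λ=1: eigenvector (-1,0,1).
General solution: c_1e^(-3t)(1,0,0) + c_2e^(4t)(-2,1,1) + c_3e^(t)(-1,0,1).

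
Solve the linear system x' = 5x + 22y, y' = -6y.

x(t) = 2C_1e^(-6t) + C_2e^(5t), y(t) = -C_1e^(-6t)

Coefficient matrix A = [[5, 22], [0, -6]].
Characteristic polynomial det(A - λI) = λ^2 + λ - 30 = 0.
Eigenvalues λ = -6, 5.
For λ=-6: (A-λI) row 1 is [11, 22], so an eigenvector is (2, -1).
For λ=5: (A-λI) row 1 is [0, 22], so an eigenvector is (1, 0).
General solution: C_1e^(-6t)(2,-1) + C_2e^(5t)(1,0).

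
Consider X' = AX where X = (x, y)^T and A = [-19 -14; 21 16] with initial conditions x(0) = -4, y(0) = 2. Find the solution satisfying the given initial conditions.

x(t) = 4e^(2t) - 8e^(-5t), y(t) = -6e^(2t) + 8e^(-5t)

Coefficient matrix A = [[-19, -14], [21, 16]].
Characteristic polynomial det(A - λI) = λ^2 + 3λ - 10 = 0.
Eigenvalues λ = -5, 2.
For λ=-5: (A-λI) row 1 is [-14, -14], so an eigenvector is (1, -1).
For λ=2: (A-λI) row 1 is [-21, -14], so an eigenvector is (-2, 3).
General solution: C_1e^(-5t)(1,-1) + C_2e^(2t)(-2,3).
Applying x(0)=-4, y(0)=2 gives C_1=-8, C_2=-2.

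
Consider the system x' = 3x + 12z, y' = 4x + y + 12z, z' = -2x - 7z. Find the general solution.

x(t) = 3c_1e^(-t) - 2c_3e^(-3t), y(t) = c_2e^(t) - c_3e^(-3t), z(t) = -c_1e^(-t) + c_3e^(-3t)

Coefficient matrix A = [[3, 0, 12], [4, 1, 12], [-2, 0, -7]].
det(A - λI) = 0 gives eigenvalues λ = -1, 1, -3.
For λ=-1: eigenvector (3,0,-1).
For λ=1: eigenvector (0,1,0).
For λ=-3: eigenvector (-2,-1,1).
General solution: c_1e^(-t)(3,0,-1) + c_2e^(t)(0,1,0) + c_3e^(-3t)(-2,-1,1).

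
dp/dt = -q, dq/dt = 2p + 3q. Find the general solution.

p(t) = -K_1e^(t) + K_2e^(2t), q(t) = K_1e^(t) - 2K_2e^(2t)

Coefficient matrix A = [[0, -1], [2, 3]].
Characteristic polynomial det(A - λI) = λ^2 - 3λ + 2 = 0.
Eigenvalues λ = 1, 2.
For λ=1: (A-λI) row 1 is [-1, -1], so an eigenvector is (-1, 1).
For λ=2: (A-λI) row 1 is [-2, -1], so an eigenvector is (1, -2).
General solution: K_1e^(t)(-1,1) + K_2e^(2t)(1,-2).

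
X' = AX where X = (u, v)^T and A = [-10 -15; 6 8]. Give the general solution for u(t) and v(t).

u(t) = -K_1e^(-t)sin(3t) + 2K_1e^(-t)cos(3t) + 2K_2e^(-t)sin(3t) + K_2e^(-t)cos(3t), v(t) = K_1e^(-t)sin(3t) - K_1e^(-t)cos(3t) - K_2e^(-t)sin(3t) - K_2e^(-t)cos(3t)

Coefficient matrix A = [[-10, -15], [6, 8]].
Characteristic polynomial det(A - λI) = λ^2 + 2λ + 10 = 0.
Eigenvalues λ = -1 ± 3i (complex conjugate pair).
For λ=-1+3i: an eigenvector is (2,-1) - i(-1,1) = (2 + i, -1 - i).
A real fundamental pair from Re and Im of e^((-1+3i)t)v: X_1 = e^(-t)(cos(3t)·(2,-1) + sin(3t)·(-1,1)), X_2 = e^(-t)(sin(3t)·(2,-1) - cos(3t)·(-1,1)).
General solution: K_1X_1 + K_2X_2.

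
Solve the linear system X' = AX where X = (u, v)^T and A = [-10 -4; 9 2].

Coefficient matrix A = [[-10, -4], [9, 2]].
Characteristic polynomial det(A - λI) = λ^2 + 8λ + 16 = 0.
Single eigenvalue λ = -4 with algebraic multiplicity 2.
Eigenvector v = (2,-3); generalized eigenvector w with (A-λI)w=v is (1,-2).
General solution: e^(-4t)[K_1·v + K_2·(t·v + w)].

u(t) = 2K_1e^(-4t) + 2K_2te^(-4t) + K_2e^(-4t), v(t) = -3K_1e^(-4t) - 3K_2te^(-4t) - 2K_2e^(-4t)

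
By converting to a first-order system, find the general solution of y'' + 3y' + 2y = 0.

y(t) = c_1e^(-2t) + c_2e^(-t)

Let x_1 = y, x_2 = y'. Then x_1' = x_2 and x_2' = -2x_1 - 3x_2.
A = [[0,1],[-2,-3]]; det(A-λI) = λ^2 + 3λ + 2.
Eigenvalues λ = -2, -1 with eigenvectors (1,-2), (1,-1).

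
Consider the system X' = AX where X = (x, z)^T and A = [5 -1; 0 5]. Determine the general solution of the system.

x(t) = K_1e^(5t) + K_2te^(5t) + 2K_2e^(5t), z(t) = -K_2e^(5t)

Coefficient matrix A = [[5, -1], [0, 5]].
Characteristic polynomial det(A - λI) = λ^2 - 10λ + 25 = 0.
Single eigenvalue λ = 5 with algebraic multiplicity 2.
Eigenvector v = (1,0); generalized eigenvector w with (A-λI)w=v is (2,-1).
General solution: e^(5t)[K_1·v + K_2·(t·v + w)].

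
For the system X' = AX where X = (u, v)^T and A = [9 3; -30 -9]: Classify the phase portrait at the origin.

A = [[9,3],[-30,-9]]; det(A-λI) = λ^2 + 9.
λ = 0 ± 3i: zero real part.

center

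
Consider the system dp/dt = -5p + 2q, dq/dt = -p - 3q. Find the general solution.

Coefficient matrix A = [[-5, 2], [-1, -3]].
Characteristic polynomial det(A - λI) = λ^2 + 8λ + 17 = 0.
Eigenvalues λ = -4 ± i (complex conjugate pair).
For λ=-4+i: an eigenvector is (1,0) - i(-1,-1) = (1 + i, 0 + i).
A real fundamental pair from Re and Im of e^((-4+i)t)v: X_1 = e^(-4t)(cos(t)·(1,0) + sin(t)·(-1,-1)), X_2 = e^(-4t)(sin(t)·(1,0) - cos(t)·(-1,-1)).
General solution: C_1X_1 + C_2X_2.

p(t) = -C_1e^(-4t)sin(t) + C_1e^(-4t)cos(t) + C_2e^(-4t)sin(t) + C_2e^(-4t)cos(t), q(t) = -C_1e^(-4t)sin(t) + C_2e^(-4t)cos(t)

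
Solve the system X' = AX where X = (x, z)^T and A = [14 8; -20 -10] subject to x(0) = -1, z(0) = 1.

Coefficient matrix A = [[14, 8], [-20, -10]].
Characteristic polynomial det(A - λI) = λ^2 - 4λ + 20 = 0.
Eigenvalues λ = 2 ± 4i (complex conjugate pair).
For λ=2+4i: an eigenvector is (-1,2) - i(1,-1) = (-1 - i, 2 + i).
A real fundamental pair from Re and Im of e^((2+4i)t)v: X_1 = e^(2t)(cos(4t)·(-1,2) + sin(4t)·(1,-1)), X_2 = e^(2t)(sin(4t)·(-1,2) - cos(4t)·(1,-1)).
General solution: C_1X_1 + C_2X_2.
Applying x(0)=-1, z(0)=1 gives C_1=0, C_2=1.

x(t) = -e^(2t)sin(4t) - e^(2t)cos(4t), z(t) = 2e^(2t)sin(4t) + e^(2t)cos(4t)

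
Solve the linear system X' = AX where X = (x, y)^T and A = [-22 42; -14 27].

Coefficient matrix A = [[-22, 42], [-14, 27]].
Characteristic polynomial det(A - λI) = λ^2 - 5λ - 6 = 0.
Eigenvalues λ = -1, 6.
For λ=-1: (A-λI) row 1 is [-21, 42], so an eigenvector is (-2, -1).
For λ=6: (A-λI) row 1 is [-28, 42], so an eigenvector is (-3, -2).
General solution: C_1e^(-t)(-2,-1) + C_2e^(6t)(-3,-2).

x(t) = -2C_1e^(-t) - 3C_2e^(6t), y(t) = -C_1e^(-t) - 2C_2e^(6t)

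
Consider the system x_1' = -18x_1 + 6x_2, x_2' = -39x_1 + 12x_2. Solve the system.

x_1(t) = -C_1e^(-3t)sin(3t) - C_1e^(-3t)cos(3t) - C_2e^(-3t)sin(3t) + C_2e^(-3t)cos(3t), x_2(t) = -2C_1e^(-3t)sin(3t) - 3C_1e^(-3t)cos(3t) - 3C_2e^(-3t)sin(3t) + 2C_2e^(-3t)cos(3t)

Coefficient matrix A = [[-18, 6], [-39, 12]].
Characteristic polynomial det(A - λI) = λ^2 + 6λ + 18 = 0.
Eigenvalues λ = -3 ± 3i (complex conjugate pair).
For λ=-3+3i: an eigenvector is (-1,-3) - i(-1,-2) = (-1 + i, -3 + 2i).
A real fundamental pair from Re and Im of e^((-3+3i)t)v: X_1 = e^(-3t)(cos(3t)·(-1,-3) + sin(3t)·(-1,-2)), X_2 = e^(-3t)(sin(3t)·(-1,-3) - cos(3t)·(-1,-2)).
General solution: C_1X_1 + C_2X_2.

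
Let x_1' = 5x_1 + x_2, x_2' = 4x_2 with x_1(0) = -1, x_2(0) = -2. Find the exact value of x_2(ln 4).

-512

A = [[5,1],[0,4]]; eigenvalues λ = 5, 4.
Eigenvectors: (-1,0) for λ=5, (-1,1) for λ=4.
From the initial condition, c_1 = 3, c_2 = -2.
x_2(ln 4) = (3)(4^5)(0) + (-2)(4^4)(1) = -512.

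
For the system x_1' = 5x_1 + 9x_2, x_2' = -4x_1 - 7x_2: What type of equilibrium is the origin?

A = [[5,9],[-4,-7]]; det(A-λI) = λ^2 + 2λ + 1.
repeated λ = -1 with a single eigenvector.

stable improper node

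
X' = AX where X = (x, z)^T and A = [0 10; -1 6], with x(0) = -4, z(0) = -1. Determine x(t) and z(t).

Coefficient matrix A = [[0, 10], [-1, 6]].
Characteristic polynomial det(A - λI) = λ^2 - 6λ + 10 = 0.
Eigenvalues λ = 3 ± i (complex conjugate pair).
For λ=3+i: an eigenvector is (-3,-1) - i(-1,0) = (-3 + i, -1).
A real fundamental pair from Re and Im of e^((3+i)t)v: X_1 = e^(3t)(cos(t)·(-3,-1) + sin(t)·(-1,0)), X_2 = e^(3t)(sin(t)·(-3,-1) - cos(t)·(-1,0)).
General solution: K_1X_1 + K_2X_2.
Applying x(0)=-4, z(0)=-1 gives K_1=1, K_2=-1.

x(t) = 2e^(3t)sin(t) - 4e^(3t)cos(t), z(t) = e^(3t)sin(t) - e^(3t)cos(t)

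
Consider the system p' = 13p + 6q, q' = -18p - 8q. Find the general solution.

p(t) = -2C_1e^(4t) - C_2e^(t), q(t) = 3C_1e^(4t) + 2C_2e^(t)

Coefficient matrix A = [[13, 6], [-18, -8]].
Characteristic polynomial det(A - λI) = λ^2 - 5λ + 4 = 0.
Eigenvalues λ = 4, 1.
For λ=4: (A-λI) row 1 is [9, 6], so an eigenvector is (-2, 3).
For λ=1: (A-λI) row 1 is [12, 6], so an eigenvector is (-1, 2).
General solution: C_1e^(4t)(-2,3) + C_2e^(t)(-1,2).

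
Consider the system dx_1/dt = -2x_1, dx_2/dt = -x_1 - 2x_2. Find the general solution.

Coefficient matrix A = [[-2, 0], [-1, -2]].
Characteristic polynomial det(A - λI) = λ^2 + 4λ + 4 = 0.
Single eigenvalue λ = -2 with algebraic multiplicity 2.
Eigenvector v = (0,-1); generalized eigenvector w with (A-λI)w=v is (1,0).
General solution: e^(-2t)[C_1·v + C_2·(t·v + w)].

x_1(t) = C_2e^(-2t), x_2(t) = -C_1e^(-2t) - C_2te^(-2t)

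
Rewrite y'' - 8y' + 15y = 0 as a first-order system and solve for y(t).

y(t) = K_1e^(5t) + K_2e^(3t)

Let x_1 = y, x_2 = y'. Then x_1' = x_2 and x_2' = -15x_1 + 8x_2.
A = [[0,1],[-15,8]]; det(A-λI) = λ^2 - 8λ + 15.
Eigenvalues λ = 5, 3 with eigenvectors (1,5), (1,3).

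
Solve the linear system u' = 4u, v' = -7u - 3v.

u(t) = C_2e^(4t), v(t) = -C_1e^(-3t) - C_2e^(4t)

Coefficient matrix A = [[4, 0], [-7, -3]].
Characteristic polynomial det(A - λI) = λ^2 - λ - 12 = 0.
Eigenvalues λ = -3, 4.
For λ=-3: (A-λI) row 1 is [7, 0], so an eigenvector is (0, -1).
For λ=4: (A-λI) row 2 is [-7, -7], so an eigenvector is (1, -1).
General solution: C_1e^(-3t)(0,-1) + C_2e^(4t)(1,-1).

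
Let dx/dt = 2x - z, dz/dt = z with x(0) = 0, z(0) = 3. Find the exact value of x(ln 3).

A = [[2,-1],[0,1]]; eigenvalues λ = 2, 1.
Eigenvectors: (-1,0) for λ=2, (1,1) for λ=1.
From the initial condition, c_1 = 3, c_2 = 3.
x(ln 3) = (3)(3^2)(-1) + (3)(3^1)(1) = -18.

-18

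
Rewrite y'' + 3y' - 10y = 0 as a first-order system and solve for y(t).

Let x_1 = y, x_2 = y'. Then x_1' = x_2 and x_2' = 10x_1 - 3x_2.
A = [[0,1],[10,-3]]; det(A-λI) = λ^2 + 3λ - 10.
Eigenvalues λ = -5, 2 with eigenvectors (1,-5), (1,2).

y(t) = C_1e^(-5t) + C_2e^(2t)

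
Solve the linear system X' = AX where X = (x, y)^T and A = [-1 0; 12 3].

x(t) = C_1e^(-t), y(t) = -3C_1e^(-t) + C_2e^(3t)

Coefficient matrix A = [[-1, 0], [12, 3]].
Characteristic polynomial det(A - λI) = λ^2 - 2λ - 3 = 0.
Eigenvalues λ = -1, 3.
For λ=-1: (A-λI) row 2 is [12, 4], so an eigenvector is (1, -3).
For λ=3: (A-λI) row 1 is [-4, 0], so an eigenvector is (0, 1).
General solution: C_1e^(-t)(1,-3) + C_2e^(3t)(0,1).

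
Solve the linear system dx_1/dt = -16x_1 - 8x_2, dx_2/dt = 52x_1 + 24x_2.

Coefficient matrix A = [[-16, -8], [52, 24]].
Characteristic polynomial det(A - λI) = λ^2 - 8λ + 32 = 0.
Eigenvalues λ = 4 ± 4i (complex conjugate pair).
For λ=4+4i: an eigenvector is (-1,2) - i(1,-3) = (-1 - i, 2 + 3i).
A real fundamental pair from Re and Im of e^((4+4i)t)v: X_1 = e^(4t)(cos(4t)·(-1,2) + sin(4t)·(1,-3)), X_2 = e^(4t)(sin(4t)·(-1,2) - cos(4t)·(1,-3)).
General solution: C_1X_1 + C_2X_2.

x_1(t) = C_1e^(4t)sin(4t) - C_1e^(4t)cos(4t) - C_2e^(4t)sin(4t) - C_2e^(4t)cos(4t), x_2(t) = -3C_1e^(4t)sin(4t) + 2C_1e^(4t)cos(4t) + 2C_2e^(4t)sin(4t) + 3C_2e^(4t)cos(4t)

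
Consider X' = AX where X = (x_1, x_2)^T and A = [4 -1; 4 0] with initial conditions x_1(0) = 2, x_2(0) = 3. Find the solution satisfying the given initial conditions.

Coefficient matrix A = [[4, -1], [4, 0]].
Characteristic polynomial det(A - λI) = λ^2 - 4λ + 4 = 0.
Single eigenvalue λ = 2 with algebraic multiplicity 2.
Eigenvector v = (-1,-2); generalized eigenvector w with (A-λI)w=v is (1,3).
General solution: e^(2t)[C_1·v + C_2·(t·v + w)].
Applying x_1(0)=2, x_2(0)=3 gives C_1=-3, C_2=-1.

x_1(t) = te^(2t) + 2e^(2t), x_2(t) = 2te^(2t) + 3e^(2t)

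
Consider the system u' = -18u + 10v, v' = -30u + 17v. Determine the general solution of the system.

u(t) = -c_1e^(2t) - 2c_2e^(-3t), v(t) = -2c_1e^(2t) - 3c_2e^(-3t)

Coefficient matrix A = [[-18, 10], [-30, 17]].
Characteristic polynomial det(A - λI) = λ^2 + λ - 6 = 0.
Eigenvalues λ = 2, -3.
For λ=2: (A-λI) row 1 is [-20, 10], so an eigenvector is (-1, -2).
For λ=-3: (A-λI) row 1 is [-15, 10], so an eigenvector is (-2, -3).
General solution: c_1e^(2t)(-1,-2) + c_2e^(-3t)(-2,-3).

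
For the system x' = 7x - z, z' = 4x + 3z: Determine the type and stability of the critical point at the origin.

A = [[7,-1],[4,3]]; det(A-λI) = λ^2 - 10λ + 25.
repeated λ = 5 with a single eigenvector.

unstable improper node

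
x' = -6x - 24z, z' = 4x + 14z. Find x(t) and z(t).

Coefficient matrix A = [[-6, -24], [4, 14]].
Characteristic polynomial det(A - λI) = λ^2 - 8λ + 12 = 0.
Eigenvalues λ = 2, 6.
For λ=2: (A-λI) row 1 is [-8, -24], so an eigenvector is (3, -1).
For λ=6: (A-λI) row 1 is [-12, -24], so an eigenvector is (-2, 1).
General solution: c_1e^(2t)(3,-1) + c_2e^(6t)(-2,1).

x(t) = 3c_1e^(2t) - 2c_2e^(6t), z(t) = -c_1e^(2t) + c_2e^(6t)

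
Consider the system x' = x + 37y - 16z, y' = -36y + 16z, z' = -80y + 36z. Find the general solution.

Coefficient matrix A = [[1, 37, -16], [0, -36, 16], [0, -80, 36]].
det(A - λI) = 0 gives eigenvalues λ = 1, 4, -4.
For λ=1: eigenvector (1,0,0).
For λ=4: eigenvector (-2,2,5).
For λ=-4: eigenvector (-1,1,2).
General solution: c_1e^(t)(1,0,0) + c_2e^(4t)(-2,2,5) + c_3e^(-4t)(-1,1,2).

x(t) = c_1e^(t) - 2c_2e^(4t) - c_3e^(-4t), y(t) = 2c_2e^(4t) + c_3e^(-4t), z(t) = 5c_2e^(4t) + 2c_3e^(-4t)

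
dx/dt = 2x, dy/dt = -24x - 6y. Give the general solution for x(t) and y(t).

x(t) = C_2e^(2t), y(t) = C_1e^(-6t) - 3C_2e^(2t)

Coefficient matrix A = [[2, 0], [-24, -6]].
Characteristic polynomial det(A - λI) = λ^2 + 4λ - 12 = 0.
Eigenvalues λ = -6, 2.
For λ=-6: (A-λI) row 1 is [8, 0], so an eigenvector is (0, 1).
For λ=2: (A-λI) row 2 is [-24, -8], so an eigenvector is (1, -3).
General solution: C_1e^(-6t)(0,1) + C_2e^(2t)(1,-3).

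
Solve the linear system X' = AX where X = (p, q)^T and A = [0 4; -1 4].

p(t) = -2C_1e^(2t) - 2C_2te^(2t) - 3C_2e^(2t), q(t) = -C_1e^(2t) - C_2te^(2t) - 2C_2e^(2t)

Coefficient matrix A = [[0, 4], [-1, 4]].
Characteristic polynomial det(A - λI) = λ^2 - 4λ + 4 = 0.
Single eigenvalue λ = 2 with algebraic multiplicity 2.
Eigenvector v = (-2,-1); generalized eigenvector w with (A-λI)w=v is (-3,-2).
General solution: e^(2t)[C_1·v + C_2·(t·v + w)].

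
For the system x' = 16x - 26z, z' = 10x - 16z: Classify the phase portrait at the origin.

A = [[16,-26],[10,-16]]; det(A-λI) = λ^2 + 4.
λ = 0 ± 2i: zero real part.

center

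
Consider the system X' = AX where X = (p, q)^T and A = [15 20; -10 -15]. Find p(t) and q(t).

Coefficient matrix A = [[15, 20], [-10, -15]].
Characteristic polynomial det(A - λI) = λ^2 - 25 = 0.
Eigenvalues λ = 5, -5.
For λ=5: (A-λI) row 1 is [10, 20], so an eigenvector is (-2, 1).
For λ=-5: (A-λI) row 1 is [20, 20], so an eigenvector is (-1, 1).
General solution: K_1e^(5t)(-2,1) + K_2e^(-5t)(-1,1).

p(t) = -2K_1e^(5t) - K_2e^(-5t), q(t) = K_1e^(5t) + K_2e^(-5t)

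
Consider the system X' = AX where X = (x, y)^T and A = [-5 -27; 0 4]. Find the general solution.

x(t) = -c_1e^(-5t) - 3c_2e^(4t), y(t) = c_2e^(4t)

Coefficient matrix A = [[-5, -27], [0, 4]].
Characteristic polynomial det(A - λI) = λ^2 + λ - 20 = 0.
Eigenvalues λ = -5, 4.
For λ=-5: (A-λI) row 1 is [0, -27], so an eigenvector is (-1, 0).
For λ=4: (A-λI) row 1 is [-9, -27], so an eigenvector is (-3, 1).
General solution: c_1e^(-5t)(-1,0) + c_2e^(4t)(-3,1).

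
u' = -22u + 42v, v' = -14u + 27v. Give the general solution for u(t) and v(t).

Coefficient matrix A = [[-22, 42], [-14, 27]].
Characteristic polynomial det(A - λI) = λ^2 - 5λ - 6 = 0.
Eigenvalues λ = 6, -1.
For λ=6: (A-λI) row 1 is [-28, 42], so an eigenvector is (3, 2).
For λ=-1: (A-λI) row 1 is [-21, 42], so an eigenvector is (2, 1).
General solution: K_1e^(6t)(3,2) + K_2e^(-t)(2,1).

u(t) = 3K_1e^(6t) + 2K_2e^(-t), v(t) = 2K_1e^(6t) + K_2e^(-t)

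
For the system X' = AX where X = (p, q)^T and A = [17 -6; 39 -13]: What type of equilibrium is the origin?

A = [[17,-6],[39,-13]]; det(A-λI) = λ^2 - 4λ + 13.
λ = 2 ± 3i: positive real part.

unstable spiral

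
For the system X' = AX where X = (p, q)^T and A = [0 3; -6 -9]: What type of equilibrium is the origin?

A = [[0,3],[-6,-9]]; det(A-λI) = λ^2 + 9λ + 18.
λ = -6, -3: both negative.

stable node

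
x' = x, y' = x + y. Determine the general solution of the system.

x(t) = -c_2e^(t), y(t) = -c_1e^(t) - c_2te^(t) + 2c_2e^(t)

Coefficient matrix A = [[1, 0], [1, 1]].
Characteristic polynomial det(A - λI) = λ^2 - 2λ + 1 = 0.
Single eigenvalue λ = 1 with algebraic multiplicity 2.
Eigenvector v = (0,-1); generalized eigenvector w with (A-λI)w=v is (-1,2).
General solution: e^(t)[c_1·v + c_2·(t·v + w)].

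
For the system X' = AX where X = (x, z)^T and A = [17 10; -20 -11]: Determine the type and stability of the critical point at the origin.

unstable spiral

A = [[17,10],[-20,-11]]; det(A-λI) = λ^2 - 6λ + 13.
λ = 3 ± 2i: positive real part.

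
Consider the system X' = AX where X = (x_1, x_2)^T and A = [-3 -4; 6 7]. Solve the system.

Coefficient matrix A = [[-3, -4], [6, 7]].
Characteristic polynomial det(A - λI) = λ^2 - 4λ + 3 = 0.
Eigenvalues λ = 1, 3.
For λ=1: (A-λI) row 1 is [-4, -4], so an eigenvector is (1, -1).
For λ=3: (A-λI) row 1 is [-6, -4], so an eigenvector is (2, -3).
General solution: K_1e^(t)(1,-1) + K_2e^(3t)(2,-3).

x_1(t) = K_1e^(t) + 2K_2e^(3t), x_2(t) = -K_1e^(t) - 3K_2e^(3t)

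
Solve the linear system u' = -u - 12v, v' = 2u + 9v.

Coefficient matrix A = [[-1, -12], [2, 9]].
Characteristic polynomial det(A - λI) = λ^2 - 8λ + 15 = 0.
Eigenvalues λ = 3, 5.
For λ=3: (A-λI) row 1 is [-4, -12], so an eigenvector is (3, -1).
For λ=5: (A-λI) row 1 is [-6, -12], so an eigenvector is (2, -1).
General solution: C_1e^(3t)(3,-1) + C_2e^(5t)(2,-1).

u(t) = 3C_1e^(3t) + 2C_2e^(5t), v(t) = -C_1e^(3t) - C_2e^(5t)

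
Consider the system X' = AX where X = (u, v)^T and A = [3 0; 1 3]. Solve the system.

Coefficient matrix A = [[3, 0], [1, 3]].
Characteristic polynomial det(A - λI) = λ^2 - 6λ + 9 = 0.
Single eigenvalue λ = 3 with algebraic multiplicity 2.
Eigenvector v = (0,1); generalized eigenvector w with (A-λI)w=v is (1,-1).
General solution: e^(3t)[c_1·v + c_2·(t·v + w)].

u(t) = c_2e^(3t), v(t) = c_1e^(3t) + c_2te^(3t) - c_2e^(3t)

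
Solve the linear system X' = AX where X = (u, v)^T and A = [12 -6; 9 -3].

u(t) = 2c_1e^(3t) - c_2e^(6t), v(t) = 3c_1e^(3t) - c_2e^(6t)

Coefficient matrix A = [[12, -6], [9, -3]].
Characteristic polynomial det(A - λI) = λ^2 - 9λ + 18 = 0.
Eigenvalues λ = 3, 6.
For λ=3: (A-λI) row 1 is [9, -6], so an eigenvector is (2, 3).
For λ=6: (A-λI) row 1 is [6, -6], so an eigenvector is (-1, -1).
General solution: c_1e^(3t)(2,3) + c_2e^(6t)(-1,-1).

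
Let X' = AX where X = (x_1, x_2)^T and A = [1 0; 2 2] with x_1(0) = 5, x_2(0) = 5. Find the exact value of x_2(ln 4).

200

A = [[1,0],[2,2]]; eigenvalues λ = 2, 1.
Eigenvectors: (0,1) for λ=2, (1,-2) for λ=1.
From the initial condition, c_1 = 15, c_2 = 5.
x_2(ln 4) = (15)(4^2)(1) + (5)(4^1)(-2) = 200.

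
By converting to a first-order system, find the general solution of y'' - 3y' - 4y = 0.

y(t) = K_1e^(4t) + K_2e^(-t)

Let x_1 = y, x_2 = y'. Then x_1' = x_2 and x_2' = 4x_1 + 3x_2.
A = [[0,1],[4,3]]; det(A-λI) = λ^2 - 3λ - 4.
Eigenvalues λ = 4, -1 with eigenvectors (1,4), (1,-1).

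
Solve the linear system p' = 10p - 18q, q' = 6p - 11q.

p(t) = 3K_1e^(-2t) + 2K_2e^(t), q(t) = 2K_1e^(-2t) + K_2e^(t)

Coefficient matrix A = [[10, -18], [6, -11]].
Characteristic polynomial det(A - λI) = λ^2 + λ - 2 = 0.
Eigenvalues λ = -2, 1.
For λ=-2: (A-λI) row 1 is [12, -18], so an eigenvector is (3, 2).
For λ=1: (A-λI) row 1 is [9, -18], so an eigenvector is (2, 1).
General solution: K_1e^(-2t)(3,2) + K_2e^(t)(2,1).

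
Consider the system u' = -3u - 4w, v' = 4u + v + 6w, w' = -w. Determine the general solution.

u(t) = C_1e^(-3t) - 2C_3e^(-t), v(t) = -C_1e^(-3t) + C_2e^(t) + C_3e^(-t), w(t) = C_3e^(-t)

Coefficient matrix A = [[-3, 0, -4], [4, 1, 6], [0, 0, -1]].
det(A - λI) = 0 gives eigenvalues λ = -3, 1, -1.
For λ=-3: eigenvector (1,-1,0).
For λ=1: eigenvector (0,1,0).
For λ=-1: eigenvector (-2,1,1).
General solution: C_1e^(-3t)(1,-1,0) + C_2e^(t)(0,1,0) + C_3e^(-t)(-2,1,1).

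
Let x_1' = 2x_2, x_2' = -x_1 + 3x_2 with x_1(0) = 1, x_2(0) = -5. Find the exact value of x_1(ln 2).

-20

A = [[0,2],[-1,3]]; eigenvalues λ = 2, 1.
Eigenvectors: (-1,-1) for λ=2, (2,1) for λ=1.
From the initial condition, c_1 = 11, c_2 = 6.
x_1(ln 2) = (11)(2^2)(-1) + (6)(2^1)(2) = -20.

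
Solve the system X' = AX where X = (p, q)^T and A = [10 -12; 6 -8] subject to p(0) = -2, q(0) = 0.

p(t) = -4e^(4t) + 2e^(-2t), q(t) = -2e^(4t) + 2e^(-2t)

Coefficient matrix A = [[10, -12], [6, -8]].
Characteristic polynomial det(A - λI) = λ^2 - 2λ - 8 = 0.
Eigenvalues λ = 4, -2.
For λ=4: (A-λI) row 1 is [6, -12], so an eigenvector is (-2, -1).
For λ=-2: (A-λI) row 1 is [12, -12], so an eigenvector is (1, 1).
General solution: K_1e^(4t)(-2,-1) + K_2e^(-2t)(1,1).
Applying p(0)=-2, q(0)=0 gives K_1=2, K_2=2.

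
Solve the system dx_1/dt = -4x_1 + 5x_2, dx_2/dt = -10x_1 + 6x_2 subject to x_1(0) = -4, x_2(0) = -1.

Coefficient matrix A = [[-4, 5], [-10, 6]].
Characteristic polynomial det(A - λI) = λ^2 - 2λ + 26 = 0.
Eigenvalues λ = 1 ± 5i (complex conjugate pair).
For λ=1+5i: an eigenvector is (1,1) - i(0,-1) = (1, 1 + i).
A real fundamental pair from Re and Im of e^((1+5i)t)v: X_1 = e^(t)(cos(5t)·(1,1) + sin(5t)·(0,-1)), X_2 = e^(t)(sin(5t)·(1,1) - cos(5t)·(0,-1)).
General solution: c_1X_1 + c_2X_2.
Applying x_1(0)=-4, x_2(0)=-1 gives c_1=-4, c_2=3.

x_1(t) = 3e^(t)sin(5t) - 4e^(t)cos(5t), x_2(t) = 7e^(t)sin(5t) - e^(t)cos(5t)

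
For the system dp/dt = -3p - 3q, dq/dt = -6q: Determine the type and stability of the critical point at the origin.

stable node

A = [[-3,-3],[0,-6]]; det(A-λI) = λ^2 + 9λ + 18.
λ = -6, -3: both negative.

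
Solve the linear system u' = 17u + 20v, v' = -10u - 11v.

Coefficient matrix A = [[17, 20], [-10, -11]].
Characteristic polynomial det(A - λI) = λ^2 - 6λ + 13 = 0.
Eigenvalues λ = 3 ± 2i (complex conjugate pair).
For λ=3+2i: an eigenvector is (-1,1) - i(3,-2) = (-1 - 3i, 1 + 2i).
A real fundamental pair from Re and Im of e^((3+2i)t)v: X_1 = e^(3t)(cos(2t)·(-1,1) + sin(2t)·(3,-2)), X_2 = e^(3t)(sin(2t)·(-1,1) - cos(2t)·(3,-2)).
General solution: c_1X_1 + c_2X_2.

u(t) = 3c_1e^(3t)sin(2t) - c_1e^(3t)cos(2t) - c_2e^(3t)sin(2t) - 3c_2e^(3t)cos(2t), v(t) = -2c_1e^(3t)sin(2t) + c_1e^(3t)cos(2t) + c_2e^(3t)sin(2t) + 2c_2e^(3t)cos(2t)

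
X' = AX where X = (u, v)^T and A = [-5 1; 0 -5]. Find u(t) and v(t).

u(t) = K_1e^(-5t) + K_2te^(-5t) - 2K_2e^(-5t), v(t) = K_2e^(-5t)

Coefficient matrix A = [[-5, 1], [0, -5]].
Characteristic polynomial det(A - λI) = λ^2 + 10λ + 25 = 0.
Single eigenvalue λ = -5 with algebraic multiplicity 2.
Eigenvector v = (1,0); generalized eigenvector w with (A-λI)w=v is (-2,1).
General solution: e^(-5t)[K_1·v + K_2·(t·v + w)].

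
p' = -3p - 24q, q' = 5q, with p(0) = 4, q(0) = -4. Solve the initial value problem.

Coefficient matrix A = [[-3, -24], [0, 5]].
Characteristic polynomial det(A - λI) = λ^2 - 2λ - 15 = 0.
Eigenvalues λ = 5, -3.
For λ=5: (A-λI) row 1 is [-8, -24], so an eigenvector is (3, -1).
For λ=-3: (A-λI) row 1 is [0, -24], so an eigenvector is (1, 0).
General solution: c_1e^(5t)(3,-1) + c_2e^(-3t)(1,0).
Applying p(0)=4, q(0)=-4 gives c_1=4, c_2=-8.

p(t) = 12e^(5t) - 8e^(-3t), q(t) = -4e^(5t)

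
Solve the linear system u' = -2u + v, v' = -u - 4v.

Coefficient matrix A = [[-2, 1], [-1, -4]].
Characteristic polynomial det(A - λI) = λ^2 + 6λ + 9 = 0.
Single eigenvalue λ = -3 with algebraic multiplicity 2.
Eigenvector v = (-1,1); generalized eigenvector w with (A-λI)w=v is (-1,0).
General solution: e^(-3t)[C_1·v + C_2·(t·v + w)].

u(t) = -C_1e^(-3t) - C_2te^(-3t) - C_2e^(-3t), v(t) = C_1e^(-3t) + C_2te^(-3t)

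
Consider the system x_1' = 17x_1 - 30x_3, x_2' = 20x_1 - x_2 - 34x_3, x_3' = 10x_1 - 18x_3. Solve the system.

x_1(t) = 2c_1e^(2t) - 3c_3e^(-3t), x_2(t) = 2c_1e^(2t) + c_2e^(-t) - 4c_3e^(-3t), x_3(t) = c_1e^(2t) - 2c_3e^(-3t)

Coefficient matrix A = [[17, 0, -30], [20, -1, -34], [10, 0, -18]].
det(A - λI) = 0 gives eigenvalues λ = 2, -1, -3.
For λ=2: eigenvector (2,2,1).
For λ=-1: eigenvector (0,1,0).
For λ=-3: eigenvector (-3,-4,-2).
General solution: c_1e^(2t)(2,2,1) + c_2e^(-t)(0,1,0) + c_3e^(-3t)(-3,-4,-2).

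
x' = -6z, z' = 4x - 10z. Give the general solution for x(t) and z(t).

Coefficient matrix A = [[0, -6], [4, -10]].
Characteristic polynomial det(A - λI) = λ^2 + 10λ + 24 = 0.
Eigenvalues λ = -6, -4.
For λ=-6: (A-λI) row 1 is [6, -6], so an eigenvector is (1, 1).
For λ=-4: (A-λI) row 1 is [4, -6], so an eigenvector is (3, 2).
General solution: K_1e^(-6t)(1,1) + K_2e^(-4t)(3,2).

x(t) = K_1e^(-6t) + 3K_2e^(-4t), z(t) = K_1e^(-6t) + 2K_2e^(-4t)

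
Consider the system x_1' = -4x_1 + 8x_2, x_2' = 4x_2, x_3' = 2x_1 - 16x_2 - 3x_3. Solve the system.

Coefficient matrix A = [[-4, 8, 0], [0, 4, 0], [2, -16, -3]].
det(A - λI) = 0 gives eigenvalues λ = -4, -3, 4.
For λ=-4: eigenvector (1,0,-2).
For λ=-3: eigenvector (0,0,1).
For λ=4: eigenvector (1,1,-2).
General solution: c_1e^(-4t)(1,0,-2) + c_2e^(-3t)(0,0,1) + c_3e^(4t)(1,1,-2).

x_1(t) = c_1e^(-4t) + c_3e^(4t), x_2(t) = c_3e^(4t), x_3(t) = -2c_1e^(-4t) + c_2e^(-3t) - 2c_3e^(4t)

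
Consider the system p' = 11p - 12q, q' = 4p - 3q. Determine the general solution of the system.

Coefficient matrix A = [[11, -12], [4, -3]].
Characteristic polynomial det(A - λI) = λ^2 - 8λ + 15 = 0.
Eigenvalues λ = 3, 5.
For λ=3: (A-λI) row 1 is [8, -12], so an eigenvector is (-3, -2).
For λ=5: (A-λI) row 1 is [6, -12], so an eigenvector is (2, 1).
General solution: K_1e^(3t)(-3,-2) + K_2e^(5t)(2,1).

p(t) = -3K_1e^(3t) + 2K_2e^(5t), q(t) = -2K_1e^(3t) + K_2e^(5t)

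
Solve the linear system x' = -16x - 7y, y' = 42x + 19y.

Coefficient matrix A = [[-16, -7], [42, 19]].
Characteristic polynomial det(A - λI) = λ^2 - 3λ - 10 = 0.
Eigenvalues λ = -2, 5.
For λ=-2: (A-λI) row 1 is [-14, -7], so an eigenvector is (1, -2).
For λ=5: (A-λI) row 1 is [-21, -7], so an eigenvector is (1, -3).
General solution: K_1e^(-2t)(1,-2) + K_2e^(5t)(1,-3).

x(t) = K_1e^(-2t) + K_2e^(5t), y(t) = -2K_1e^(-2t) - 3K_2e^(5t)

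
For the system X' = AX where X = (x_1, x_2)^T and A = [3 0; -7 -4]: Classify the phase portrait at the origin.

A = [[3,0],[-7,-4]]; det(A-λI) = λ^2 + λ - 12.
λ = -4, 3: opposite signs.

saddle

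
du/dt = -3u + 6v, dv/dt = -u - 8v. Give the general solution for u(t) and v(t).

Coefficient matrix A = [[-3, 6], [-1, -8]].
Characteristic polynomial det(A - λI) = λ^2 + 11λ + 30 = 0.
Eigenvalues λ = -6, -5.
For λ=-6: (A-λI) row 1 is [3, 6], so an eigenvector is (-2, 1).
For λ=-5: (A-λI) row 1 is [2, 6], so an eigenvector is (3, -1).
General solution: c_1e^(-6t)(-2,1) + c_2e^(-5t)(3,-1).

u(t) = -2c_1e^(-6t) + 3c_2e^(-5t), v(t) = c_1e^(-6t) - c_2e^(-5t)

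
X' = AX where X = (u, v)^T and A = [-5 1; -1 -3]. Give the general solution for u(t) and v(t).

u(t) = K_1e^(-4t) + K_2te^(-4t) - K_2e^(-4t), v(t) = K_1e^(-4t) + K_2te^(-4t)

Coefficient matrix A = [[-5, 1], [-1, -3]].
Characteristic polynomial det(A - λI) = λ^2 + 8λ + 16 = 0.
Single eigenvalue λ = -4 with algebraic multiplicity 2.
Eigenvector v = (1,1); generalized eigenvector w with (A-λI)w=v is (-1,0).
General solution: e^(-4t)[K_1·v + K_2·(t·v + w)].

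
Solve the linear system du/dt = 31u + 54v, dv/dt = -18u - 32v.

u(t) = -2C_1e^(4t) - 3C_2e^(-5t), v(t) = C_1e^(4t) + 2C_2e^(-5t)

Coefficient matrix A = [[31, 54], [-18, -32]].
Characteristic polynomial det(A - λI) = λ^2 + λ - 20 = 0.
Eigenvalues λ = 4, -5.
For λ=4: (A-λI) row 1 is [27, 54], so an eigenvector is (-2, 1).
For λ=-5: (A-λI) row 1 is [36, 54], so an eigenvector is (-3, 2).
General solution: C_1e^(4t)(-2,1) + C_2e^(-5t)(-3,2).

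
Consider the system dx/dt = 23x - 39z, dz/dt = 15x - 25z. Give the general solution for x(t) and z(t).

Coefficient matrix A = [[23, -39], [15, -25]].
Characteristic polynomial det(A - λI) = λ^2 + 2λ + 10 = 0.
Eigenvalues λ = -1 ± 3i (complex conjugate pair).
For λ=-1+3i: an eigenvector is (-3,-2) - i(2,1) = (-3 - 2i, -2 - i).
A real fundamental pair from Re and Im of e^((-1+3i)t)v: X_1 = e^(-t)(cos(3t)·(-3,-2) + sin(3t)·(2,1)), X_2 = e^(-t)(sin(3t)·(-3,-2) - cos(3t)·(2,1)).
General solution: c_1X_1 + c_2X_2.

x(t) = 2c_1e^(-t)sin(3t) - 3c_1e^(-t)cos(3t) - 3c_2e^(-t)sin(3t) - 2c_2e^(-t)cos(3t), z(t) = c_1e^(-t)sin(3t) - 2c_1e^(-t)cos(3t) - 2c_2e^(-t)sin(3t) - c_2e^(-t)cos(3t)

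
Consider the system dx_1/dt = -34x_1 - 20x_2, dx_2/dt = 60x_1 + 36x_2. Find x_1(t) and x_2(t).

x_1(t) = -C_1e^(6t) + 2C_2e^(-4t), x_2(t) = 2C_1e^(6t) - 3C_2e^(-4t)

Coefficient matrix A = [[-34, -20], [60, 36]].
Characteristic polynomial det(A - λI) = λ^2 - 2λ - 24 = 0.
Eigenvalues λ = 6, -4.
For λ=6: (A-λI) row 1 is [-40, -20], so an eigenvector is (-1, 2).
For λ=-4: (A-λI) row 1 is [-30, -20], so an eigenvector is (2, -3).
General solution: C_1e^(6t)(-1,2) + C_2e^(-4t)(2,-3).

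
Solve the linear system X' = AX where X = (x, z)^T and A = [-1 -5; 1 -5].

Coefficient matrix A = [[-1, -5], [1, -5]].
Characteristic polynomial det(A - λI) = λ^2 + 6λ + 10 = 0.
Eigenvalues λ = -3 ± i (complex conjugate pair).
For λ=-3+i: an eigenvector is (1,0) - i(2,1) = (1 - 2i, 0 - i).
A real fundamental pair from Re and Im of e^((-3+i)t)v: X_1 = e^(-3t)(cos(t)·(1,0) + sin(t)·(2,1)), X_2 = e^(-3t)(sin(t)·(1,0) - cos(t)·(2,1)).
General solution: C_1X_1 + C_2X_2.

x(t) = 2C_1e^(-3t)sin(t) + C_1e^(-3t)cos(t) + C_2e^(-3t)sin(t) - 2C_2e^(-3t)cos(t), z(t) = C_1e^(-3t)sin(t) - C_2e^(-3t)cos(t)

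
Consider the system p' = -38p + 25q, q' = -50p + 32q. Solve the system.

p(t) = K_1e^(-3t)sin(5t) + 2K_1e^(-3t)cos(5t) + 2K_2e^(-3t)sin(5t) - K_2e^(-3t)cos(5t), q(t) = K_1e^(-3t)sin(5t) + 3K_1e^(-3t)cos(5t) + 3K_2e^(-3t)sin(5t) - K_2e^(-3t)cos(5t)

Coefficient matrix A = [[-38, 25], [-50, 32]].
Characteristic polynomial det(A - λI) = λ^2 + 6λ + 34 = 0.
Eigenvalues λ = -3 ± 5i (complex conjugate pair).
For λ=-3+5i: an eigenvector is (2,3) - i(1,1) = (2 - i, 3 - i).
A real fundamental pair from Re and Im of e^((-3+5i)t)v: X_1 = e^(-3t)(cos(5t)·(2,3) + sin(5t)·(1,1)), X_2 = e^(-3t)(sin(5t)·(2,3) - cos(5t)·(1,1)).
General solution: K_1X_1 + K_2X_2.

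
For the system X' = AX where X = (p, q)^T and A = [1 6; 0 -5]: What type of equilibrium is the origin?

A = [[1,6],[0,-5]]; det(A-λI) = λ^2 + 4λ - 5.
λ = -5, 1: opposite signs.

saddle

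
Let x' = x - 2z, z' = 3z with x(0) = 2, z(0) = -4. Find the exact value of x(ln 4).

248

A = [[1,-2],[0,3]]; eigenvalues λ = 3, 1.
Eigenvectors: (1,-1) for λ=3, (1,0) for λ=1.
From the initial condition, c_1 = 4, c_2 = -2.
x(ln 4) = (4)(4^3)(1) + (-2)(4^1)(1) = 248.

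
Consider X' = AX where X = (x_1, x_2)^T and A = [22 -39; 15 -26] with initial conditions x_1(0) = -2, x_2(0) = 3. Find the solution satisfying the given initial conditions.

Coefficient matrix A = [[22, -39], [15, -26]].
Characteristic polynomial det(A - λI) = λ^2 + 4λ + 13 = 0.
Eigenvalues λ = -2 ± 3i (complex conjugate pair).
For λ=-2+3i: an eigenvector is (3,2) - i(-2,-1) = (3 + 2i, 2 + i).
A real fundamental pair from Re and Im of e^((-2+3i)t)v: X_1 = e^(-2t)(cos(3t)·(3,2) + sin(3t)·(-2,-1)), X_2 = e^(-2t)(sin(3t)·(3,2) - cos(3t)·(-2,-1)).
General solution: C_1X_1 + C_2X_2.
Applying x_1(0)=-2, x_2(0)=3 gives C_1=8, C_2=-13.

x_1(t) = -55e^(-2t)sin(3t) - 2e^(-2t)cos(3t), x_2(t) = -34e^(-2t)sin(3t) + 3e^(-2t)cos(3t)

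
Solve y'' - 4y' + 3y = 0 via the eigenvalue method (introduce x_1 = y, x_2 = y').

Let x_1 = y, x_2 = y'. Then x_1' = x_2 and x_2' = -3x_1 + 4x_2.
A = [[0,1],[-3,4]]; det(A-λI) = λ^2 - 4λ + 3.
Eigenvalues λ = 3, 1 with eigenvectors (1,3), (1,1).

y(t) = K_1e^(3t) + K_2e^(t)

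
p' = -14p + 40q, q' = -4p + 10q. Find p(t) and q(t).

p(t) = -3C_1e^(-2t)sin(4t) + C_1e^(-2t)cos(4t) + C_2e^(-2t)sin(4t) + 3C_2e^(-2t)cos(4t), q(t) = -C_1e^(-2t)sin(4t) + C_2e^(-2t)cos(4t)

Coefficient matrix A = [[-14, 40], [-4, 10]].
Characteristic polynomial det(A - λI) = λ^2 + 4λ + 20 = 0.
Eigenvalues λ = -2 ± 4i (complex conjugate pair).
For λ=-2+4i: an eigenvector is (1,0) - i(-3,-1) = (1 + 3i, 0 + i).
A real fundamental pair from Re and Im of e^((-2+4i)t)v: X_1 = e^(-2t)(cos(4t)·(1,0) + sin(4t)·(-3,-1)), X_2 = e^(-2t)(sin(4t)·(1,0) - cos(4t)·(-3,-1)).
General solution: C_1X_1 + C_2X_2.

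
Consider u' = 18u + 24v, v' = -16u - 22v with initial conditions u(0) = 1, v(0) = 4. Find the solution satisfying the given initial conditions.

u(t) = 15e^(2t) - 14e^(-6t), v(t) = -10e^(2t) + 14e^(-6t)

Coefficient matrix A = [[18, 24], [-16, -22]].
Characteristic polynomial det(A - λI) = λ^2 + 4λ - 12 = 0.
Eigenvalues λ = 2, -6.
For λ=2: (A-λI) row 1 is [16, 24], so an eigenvector is (-3, 2).
For λ=-6: (A-λI) row 1 is [24, 24], so an eigenvector is (-1, 1).
General solution: K_1e^(2t)(-3,2) + K_2e^(-6t)(-1,1).
Applying u(0)=1, v(0)=4 gives K_1=-5, K_2=14.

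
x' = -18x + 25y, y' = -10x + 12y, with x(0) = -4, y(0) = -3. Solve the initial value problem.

x(t) = -3e^(-3t)sin(5t) - 4e^(-3t)cos(5t), y(t) = -e^(-3t)sin(5t) - 3e^(-3t)cos(5t)

Coefficient matrix A = [[-18, 25], [-10, 12]].
Characteristic polynomial det(A - λI) = λ^2 + 6λ + 34 = 0.
Eigenvalues λ = -3 ± 5i (complex conjugate pair).
For λ=-3+5i: an eigenvector is (1,1) - i(2,1) = (1 - 2i, 1 - i).
A real fundamental pair from Re and Im of e^((-3+5i)t)v: X_1 = e^(-3t)(cos(5t)·(1,1) + sin(5t)·(2,1)), X_2 = e^(-3t)(sin(5t)·(1,1) - cos(5t)·(2,1)).
General solution: K_1X_1 + K_2X_2.
Applying x(0)=-4, y(0)=-3 gives K_1=-2, K_2=1.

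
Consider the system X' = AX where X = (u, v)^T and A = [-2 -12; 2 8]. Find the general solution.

u(t) = 2C_1e^(4t) - 3C_2e^(2t), v(t) = -C_1e^(4t) + C_2e^(2t)

Coefficient matrix A = [[-2, -12], [2, 8]].
Characteristic polynomial det(A - λI) = λ^2 - 6λ + 8 = 0.
Eigenvalues λ = 4, 2.
For λ=4: (A-λI) row 1 is [-6, -12], so an eigenvector is (2, -1).
For λ=2: (A-λI) row 1 is [-4, -12], so an eigenvector is (-3, 1).
General solution: C_1e^(4t)(2,-1) + C_2e^(2t)(-3,1).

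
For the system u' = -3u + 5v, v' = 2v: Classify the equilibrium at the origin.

A = [[-3,5],[0,2]]; det(A-λI) = λ^2 + λ - 6.
λ = -3, 2: opposite signs.

saddle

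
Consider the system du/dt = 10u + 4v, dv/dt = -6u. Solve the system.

u(t) = -C_1e^(6t) - 2C_2e^(4t), v(t) = C_1e^(6t) + 3C_2e^(4t)

Coefficient matrix A = [[10, 4], [-6, 0]].
Characteristic polynomial det(A - λI) = λ^2 - 10λ + 24 = 0.
Eigenvalues λ = 6, 4.
For λ=6: (A-λI) row 1 is [4, 4], so an eigenvector is (-1, 1).
For λ=4: (A-λI) row 1 is [6, 4], so an eigenvector is (-2, 3).
General solution: C_1e^(6t)(-1,1) + C_2e^(4t)(-2,3).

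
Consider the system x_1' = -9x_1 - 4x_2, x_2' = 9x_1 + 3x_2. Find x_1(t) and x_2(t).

x_1(t) = 2K_1e^(-3t) + 2K_2te^(-3t) - K_2e^(-3t), x_2(t) = -3K_1e^(-3t) - 3K_2te^(-3t) + K_2e^(-3t)

Coefficient matrix A = [[-9, -4], [9, 3]].
Characteristic polynomial det(A - λI) = λ^2 + 6λ + 9 = 0.
Single eigenvalue λ = -3 with algebraic multiplicity 2.
Eigenvector v = (2,-3); generalized eigenvector w with (A-λI)w=v is (-1,1).
General solution: e^(-3t)[K_1·v + K_2·(t·v + w)].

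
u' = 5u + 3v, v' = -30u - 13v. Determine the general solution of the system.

Coefficient matrix A = [[5, 3], [-30, -13]].
Characteristic polynomial det(A - λI) = λ^2 + 8λ + 25 = 0.
Eigenvalues λ = -4 ± 3i (complex conjugate pair).
For λ=-4+3i: an eigenvector is (0,-1) - i(-1,3) = (0 + i, -1 - 3i).
A real fundamental pair from Re and Im of e^((-4+3i)t)v: X_1 = e^(-4t)(cos(3t)·(0,-1) + sin(3t)·(-1,3)), X_2 = e^(-4t)(sin(3t)·(0,-1) - cos(3t)·(-1,3)).
General solution: C_1X_1 + C_2X_2.

u(t) = -C_1e^(-4t)sin(3t) + C_2e^(-4t)cos(3t), v(t) = 3C_1e^(-4t)sin(3t) - C_1e^(-4t)cos(3t) - C_2e^(-4t)sin(3t) - 3C_2e^(-4t)cos(3t)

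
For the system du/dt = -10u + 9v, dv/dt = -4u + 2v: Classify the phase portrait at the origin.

stable improper node

A = [[-10,9],[-4,2]]; det(A-λI) = λ^2 + 8λ + 16.
repeated λ = -4 with a single eigenvector.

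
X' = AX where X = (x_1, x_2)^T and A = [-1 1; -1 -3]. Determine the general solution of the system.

x_1(t) = C_1e^(-2t) + C_2te^(-2t), x_2(t) = -C_1e^(-2t) - C_2te^(-2t) + C_2e^(-2t)

Coefficient matrix A = [[-1, 1], [-1, -3]].
Characteristic polynomial det(A - λI) = λ^2 + 4λ + 4 = 0.
Single eigenvalue λ = -2 with algebraic multiplicity 2.
Eigenvector v = (1,-1); generalized eigenvector w with (A-λI)w=v is (0,1).
General solution: e^(-2t)[C_1·v + C_2·(t·v + w)].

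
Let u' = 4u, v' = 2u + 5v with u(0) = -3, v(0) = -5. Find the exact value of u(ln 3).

-243

A = [[4,0],[2,5]]; eigenvalues λ = 4, 5.
Eigenvectors: (1,-2) for λ=4, (0,-1) for λ=5.
From the initial condition, c_1 = -3, c_2 = 11.
u(ln 3) = (-3)(3^4)(1) + (11)(3^5)(0) = -243.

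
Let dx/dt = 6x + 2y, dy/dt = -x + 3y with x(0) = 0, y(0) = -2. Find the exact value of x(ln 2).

-64

A = [[6,2],[-1,3]]; eigenvalues λ = 5, 4.
Eigenvectors: (-2,1) for λ=5, (1,-1) for λ=4.
From the initial condition, c_1 = 2, c_2 = 4.
x(ln 2) = (2)(2^5)(-2) + (4)(2^4)(1) = -64.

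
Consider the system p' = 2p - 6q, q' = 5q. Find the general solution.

Coefficient matrix A = [[2, -6], [0, 5]].
Characteristic polynomial det(A - λI) = λ^2 - 7λ + 10 = 0.
Eigenvalues λ = 5, 2.
For λ=5: (A-λI) row 1 is [-3, -6], so an eigenvector is (2, -1).
For λ=2: (A-λI) row 1 is [0, -6], so an eigenvector is (1, 0).
General solution: C_1e^(5t)(2,-1) + C_2e^(2t)(1,0).

p(t) = 2C_1e^(5t) + C_2e^(2t), q(t) = -C_1e^(5t)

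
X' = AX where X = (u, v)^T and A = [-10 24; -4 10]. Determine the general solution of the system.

u(t) = -2C_1e^(2t) + 3C_2e^(-2t), v(t) = -C_1e^(2t) + C_2e^(-2t)

Coefficient matrix A = [[-10, 24], [-4, 10]].
Characteristic polynomial det(A - λI) = λ^2 - 4 = 0.
Eigenvalues λ = 2, -2.
For λ=2: (A-λI) row 1 is [-12, 24], so an eigenvector is (-2, -1).
For λ=-2: (A-λI) row 1 is [-8, 24], so an eigenvector is (3, 1).
General solution: C_1e^(2t)(-2,-1) + C_2e^(-2t)(3,1).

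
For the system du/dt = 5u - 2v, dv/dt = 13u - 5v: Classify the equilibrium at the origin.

center

A = [[5,-2],[13,-5]]; det(A-λI) = λ^2 + 1.
λ = 0 ± i: zero real part.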